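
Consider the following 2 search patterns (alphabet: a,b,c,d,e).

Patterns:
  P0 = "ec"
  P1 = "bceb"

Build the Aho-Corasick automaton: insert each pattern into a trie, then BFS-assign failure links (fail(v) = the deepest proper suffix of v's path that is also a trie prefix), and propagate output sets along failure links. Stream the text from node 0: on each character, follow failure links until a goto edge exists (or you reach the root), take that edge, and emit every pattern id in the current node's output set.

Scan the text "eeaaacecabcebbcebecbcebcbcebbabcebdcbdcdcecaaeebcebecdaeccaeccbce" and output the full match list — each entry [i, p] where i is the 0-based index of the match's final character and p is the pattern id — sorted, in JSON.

Build:
Trie nodes:
  n0 'ε': b→3 e→1
  n1 'e': c→2
  n2 'ec': ·  [P0 ends]
  n3 'b': c→4
  n4 'bc': e→5
  n5 'bce': b→6
  n6 'bceb': ·  [P1 ends]

Failure links (BFS by depth):
  fail(1) 'e': from fail(0)=0 chase 'e': 0 ⇒ 0;  out=∅∪out(0)=∅
  fail(3) 'b': from fail(0)=0 chase 'b': 0 ⇒ 0;  out=∅∪out(0)=∅
  fail(2) 'ec': from fail(1)=0 chase 'c': 0 ⇒ 0;  out={0}∪out(0)={0}
  fail(4) 'bc': from fail(3)=0 chase 'c': 0 ⇒ 0;  out=∅∪out(0)=∅
  fail(5) 'bce': from fail(4)=0 chase 'e': 0 ⇒ 1;  out=∅∪out(1)=∅
  fail(6) 'bceb': from fail(5)=1 chase 'b': 1→0 ⇒ 3;  out={1}∪out(3)={1}

Text stream:
[0] read 'e'  n0⇒n1
[1] read 'e'  n1⇒n1 (fail-walked)
[2] read 'a'  n1⇒n0 (fail-walked)
[3] read 'a'  n0⇒n0
[4] read 'a'  n0⇒n0
[5] read 'c'  n0⇒n0
[6] read 'e'  n0⇒n1
[7] read 'c'  n1⇒n2  emit P0@[6:7]
[8] read 'a'  n2⇒n0 (fail-walked)
[9] read 'b'  n0⇒n3
[10] read 'c'  n3⇒n4
[11] read 'e'  n4⇒n5
[12] read 'b'  n5⇒n6  emit P1@[9:12]
[13] read 'b'  n6⇒n3 (fail-walked)
[14] read 'c'  n3⇒n4
[15] read 'e'  n4⇒n5
[16] read 'b'  n5⇒n6  emit P1@[13:16]
[17] read 'e'  n6⇒n1 (fail-walked)
[18] read 'c'  n1⇒n2  emit P0@[17:18]
[19] read 'b'  n2⇒n3 (fail-walked)
[20] read 'c'  n3⇒n4
[21] read 'e'  n4⇒n5
[22] read 'b'  n5⇒n6  emit P1@[19:22]
[23] read 'c'  n6⇒n4 (fail-walked)
[24] read 'b'  n4⇒n3 (fail-walked)
[25] read 'c'  n3⇒n4
[26] read 'e'  n4⇒n5
[27] read 'b'  n5⇒n6  emit P1@[24:27]
[28] read 'b'  n6⇒n3 (fail-walked)
[29] read 'a'  n3⇒n0 (fail-walked)
[30] read 'b'  n0⇒n3
[31] read 'c'  n3⇒n4
[32] read 'e'  n4⇒n5
[33] read 'b'  n5⇒n6  emit P1@[30:33]
[34] read 'd'  n6⇒n0 (fail-walked)
[35] read 'c'  n0⇒n0
[36] read 'b'  n0⇒n3
[37] read 'd'  n3⇒n0 (fail-walked)
[38] read 'c'  n0⇒n0
[39] read 'd'  n0⇒n0
[40] read 'c'  n0⇒n0
[41] read 'e'  n0⇒n1
[42] read 'c'  n1⇒n2  emit P0@[41:42]
[43] read 'a'  n2⇒n0 (fail-walked)
[44] read 'a'  n0⇒n0
[45] read 'e'  n0⇒n1
[46] read 'e'  n1⇒n1 (fail-walked)
[47] read 'b'  n1⇒n3 (fail-walked)
[48] read 'c'  n3⇒n4
[49] read 'e'  n4⇒n5
[50] read 'b'  n5⇒n6  emit P1@[47:50]
[51] read 'e'  n6⇒n1 (fail-walked)
[52] read 'c'  n1⇒n2  emit P0@[51:52]
[53] read 'd'  n2⇒n0 (fail-walked)
[54] read 'a'  n0⇒n0
[55] read 'e'  n0⇒n1
[56] read 'c'  n1⇒n2  emit P0@[55:56]
[57] read 'c'  n2⇒n0 (fail-walked)
[58] read 'a'  n0⇒n0
[59] read 'e'  n0⇒n1
[60] read 'c'  n1⇒n2  emit P0@[59:60]
[61] read 'c'  n2⇒n0 (fail-walked)
[62] read 'b'  n0⇒n3
[63] read 'c'  n3⇒n4
[64] read 'e'  n4⇒n5

All matches (sorted): [[7,0],[12,1],[16,1],[18,0],[22,1],[27,1],[33,1],[42,0],[50,1],[52,0],[56,0],[60,0]]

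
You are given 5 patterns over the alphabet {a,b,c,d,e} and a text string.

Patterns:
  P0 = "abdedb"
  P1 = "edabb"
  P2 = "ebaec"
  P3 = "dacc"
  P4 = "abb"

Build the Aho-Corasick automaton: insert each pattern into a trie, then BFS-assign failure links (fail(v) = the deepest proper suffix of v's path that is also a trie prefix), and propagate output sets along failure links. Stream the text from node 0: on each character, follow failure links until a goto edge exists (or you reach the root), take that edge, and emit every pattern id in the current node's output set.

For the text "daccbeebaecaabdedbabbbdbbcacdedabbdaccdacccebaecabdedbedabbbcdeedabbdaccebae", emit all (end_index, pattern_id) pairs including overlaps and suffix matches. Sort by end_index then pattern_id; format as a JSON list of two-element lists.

Build:
Trie nodes:
  n0 'ε': a→1 d→16 e→7
  n1 'a': b→2
  n2 'ab': b→20 d→3
  n3 'abd': e→4
  n4 'abde': d→5
  n5 'abded': b→6
  n6 'abdedb': ·  ←P0
  n7 'e': b→12 d→8
  n8 'ed': a→9
  n9 'eda': b→10
  n10 'edab': b→11
  n11 'edabb': ·  ←P1
  n12 'eb': a→13
  n13 'eba': e→14
  n14 'ebae': c→15
  n15 'ebaec': ·  ←P2
  n16 'd': a→17
  n17 'da': c→18
  n18 'dac': c→19
  n19 'dacc': ·  ←P3
  n20 'abb': ·  ←P4

BFS fail/out derivation:
  n1('a'): parent n0 fail=0; on 'a' 0 → fail=0;  out ∅∪∅=∅
  n7('e'): parent n0 fail=0; on 'e' 0 → fail=0;  out ∅∪∅=∅
  n16('d'): parent n0 fail=0; on 'd' 0 → fail=0;  out ∅∪∅=∅
  n2('ab'): parent n1 fail=0; on 'b' 0 → fail=0;  out ∅∪∅=∅
  n8('ed'): parent n7 fail=0; on 'd' 0 → fail=16;  out ∅∪∅=∅
  n12('eb'): parent n7 fail=0; on 'b' 0 → fail=0;  out ∅∪∅=∅
  n17('da'): parent n16 fail=0; on 'a' 0 → fail=1;  out ∅∪∅=∅
  n3('abd'): parent n2 fail=0; on 'd' 0 → fail=16;  out ∅∪∅=∅
  n9('eda'): parent n8 fail=16; on 'a' 16 → fail=17;  out ∅∪∅=∅
  n13('eba'): parent n12 fail=0; on 'a' 0 → fail=1;  out ∅∪∅=∅
  n18('dac'): parent n17 fail=1; on 'c' 1→0 → fail=0;  out ∅∪∅=∅
  n20('abb'): parent n2 fail=0; on 'b' 0 → fail=0;  out {4}∪∅={4}
  n4('abde'): parent n3 fail=16; on 'e' 16→0 → fail=7;  out ∅∪∅=∅
  n10('edab'): parent n9 fail=17; on 'b' 17→1 → fail=2;  out ∅∪∅=∅
  n14('ebae'): parent n13 fail=1; on 'e' 1→0 → fail=7;  out ∅∪∅=∅
  n19('dacc'): parent n18 fail=0; on 'c' 0 → fail=0;  out {3}∪∅={3}
  n5('abded'): parent n4 fail=7; on 'd' 7 → fail=8;  out ∅∪∅=∅
  n11('edabb'): parent n10 fail=2; on 'b' 2 → fail=20;  out {1}∪{4}={1,4}
  n15('ebaec'): parent n14 fail=7; on 'c' 7→0 → fail=0;  out {2}∪∅={2}
  n6('abdedb'): parent n5 fail=8; on 'b' 8→16→0 → fail=0;  out {0}∪∅={0}

Text stream:
pos 0 'd': at 16
pos 1 'a': at 17
pos 2 'c': at 18
pos 3 'c': at 19  → match P3@[0:3]
pos 4 'b': at 0 (fail-walked)
pos 5 'e': at 7
pos 6 'e': at 7 (fail-walked)
pos 7 'b': at 12
pos 8 'a': at 13
pos 9 'e': at 14
pos 10 'c': at 15  → match P2@[6:10]
pos 11 'a': at 1 (fail-walked)
pos 12 'a': at 1 (fail-walked)
pos 13 'b': at 2
pos 14 'd': at 3
pos 15 'e': at 4
pos 16 'd': at 5
pos 17 'b': at 6  → match P0@[12:17]
pos 18 'a': at 1 (fail-walked)
pos 19 'b': at 2
pos 20 'b': at 20  → match P4@[18:20]
pos 21 'b': at 0 (fail-walked)
pos 22 'd': at 16
pos 23 'b': at 0 (fail-walked)
pos 24 'b': at 0
pos 25 'c': at 0
pos 26 'a': at 1
pos 27 'c': at 0 (fail-walked)
pos 28 'd': at 16
pos 29 'e': at 7 (fail-walked)
pos 30 'd': at 8
pos 31 'a': at 9
pos 32 'b': at 10
pos 33 'b': at 11  → match P1@[29:33],P4@[31:33]
pos 34 'd': at 16 (fail-walked)
pos 35 'a': at 17
pos 36 'c': at 18
pos 37 'c': at 19  → match P3@[34:37]
pos 38 'd': at 16 (fail-walked)
pos 39 'a': at 17
pos 40 'c': at 18
pos 41 'c': at 19  → match P3@[38:41]
pos 42 'c': at 0 (fail-walked)
pos 43 'e': at 7
pos 44 'b': at 12
pos 45 'a': at 13
pos 46 'e': at 14
pos 47 'c': at 15  → match P2@[43:47]
pos 48 'a': at 1 (fail-walked)
pos 49 'b': at 2
pos 50 'd': at 3
pos 51 'e': at 4
pos 52 'd': at 5
pos 53 'b': at 6  → match P0@[48:53]
pos 54 'e': at 7 (fail-walked)
pos 55 'd': at 8
pos 56 'a': at 9
pos 57 'b': at 10
pos 58 'b': at 11  → match P1@[54:58],P4@[56:58]
pos 59 'b': at 0 (fail-walked)
pos 60 'c': at 0
pos 61 'd': at 16
pos 62 'e': at 7 (fail-walked)
pos 63 'e': at 7 (fail-walked)
pos 64 'd': at 8
pos 65 'a': at 9
pos 66 'b': at 10
pos 67 'b': at 11  → match P1@[63:67],P4@[65:67]
pos 68 'd': at 16 (fail-walked)
pos 69 'a': at 17
pos 70 'c': at 18
pos 71 'c': at 19  → match P3@[68:71]
pos 72 'e': at 7 (fail-walked)
pos 73 'b': at 12
pos 74 'a': at 13
pos 75 'e': at 14

Matches: [[3,3],[10,2],[17,0],[20,4],[33,1],[33,4],[37,3],[41,3],[47,2],[53,0],[58,1],[58,4],[67,1],[67,4],[71,3]]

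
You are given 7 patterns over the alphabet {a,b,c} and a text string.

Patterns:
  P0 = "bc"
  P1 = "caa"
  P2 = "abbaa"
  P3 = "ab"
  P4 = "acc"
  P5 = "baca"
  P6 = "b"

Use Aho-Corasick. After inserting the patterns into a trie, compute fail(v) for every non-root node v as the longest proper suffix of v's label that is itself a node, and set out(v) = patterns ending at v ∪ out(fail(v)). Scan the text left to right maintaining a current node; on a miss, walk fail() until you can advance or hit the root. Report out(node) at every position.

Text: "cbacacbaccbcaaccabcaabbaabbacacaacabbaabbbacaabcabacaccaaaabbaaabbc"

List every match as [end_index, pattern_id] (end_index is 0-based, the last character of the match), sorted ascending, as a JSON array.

Construct AC machine:
Trie (insert patterns):
  0='ε' goto a→6 b→1 c→3
  1='b' goto a→13 c→2  [P6 ends]
  2='bc' goto ·  [P0 ends]
  3='c' goto a→4
  4='ca' goto a→5
  5='caa' goto ·  [P1 ends]
  6='a' goto b→7 c→11
  7='ab' goto b→8  [P3 ends]
  8='abb' goto a→9
  9='abba' goto a→10
  10='abbaa' goto ·  [P2 ends]
  11='ac' goto c→12
  12='acc' goto ·  [P4 ends]
  13='ba' goto c→14
  14='bac' goto a→15
  15='baca' goto ·  [P5 ends]

Failure links (BFS by depth):
  fail(1) 'b': from fail(0)=0 chase 'b': 0 ⇒ 0;  out={6}∪out(0)={6}
  fail(3) 'c': from fail(0)=0 chase 'c': 0 ⇒ 0;  out=∅∪out(0)=∅
  fail(6) 'a': from fail(0)=0 chase 'a': 0 ⇒ 0;  out=∅∪out(0)=∅
  fail(2) 'bc': from fail(1)=0 chase 'c': 0 ⇒ 3;  out={0}∪out(3)={0}
  fail(4) 'ca': from fail(3)=0 chase 'a': 0 ⇒ 6;  out=∅∪out(6)=∅
  fail(7) 'ab': from fail(6)=0 chase 'b': 0 ⇒ 1;  out={3}∪out(1)={3,6}
  fail(11) 'ac': from fail(6)=0 chase 'c': 0 ⇒ 3;  out=∅∪out(3)=∅
  fail(13) 'ba': from fail(1)=0 chase 'a': 0 ⇒ 6;  out=∅∪out(6)=∅
  fail(5) 'caa': from fail(4)=6 chase 'a': 6→0 ⇒ 6;  out={1}∪out(6)={1}
  fail(8) 'abb': from fail(7)=1 chase 'b': 1→0 ⇒ 1;  out=∅∪out(1)={6}
  fail(12) 'acc': from fail(11)=3 chase 'c': 3→0 ⇒ 3;  out={4}∪out(3)={4}
  fail(14) 'bac': from fail(13)=6 chase 'c': 6 ⇒ 11;  out=∅∪out(11)=∅
  fail(9) 'abba': from fail(8)=1 chase 'a': 1 ⇒ 13;  out=∅∪out(13)=∅
  fail(15) 'baca': from fail(14)=11 chase 'a': 11→3 ⇒ 4;  out={5}∪out(4)={5}
  fail(10) 'abbaa': from fail(9)=13 chase 'a': 13→6→0 ⇒ 6;  out={2}∪out(6)={2}

Text stream:
[0] read 'c'  n0⇒n3
[1] read 'b'  n3⇒n1 (fail-walked)  emit P6@[1:1]
[2] read 'a'  n1⇒n13
[3] read 'c'  n13⇒n14
[4] read 'a'  n14⇒n15  emit P5@[1:4]
[5] read 'c'  n15⇒n11 (fail-walked)
[6] read 'b'  n11⇒n1 (fail-walked)  emit P6@[6:6]
[7] read 'a'  n1⇒n13
[8] read 'c'  n13⇒n14
[9] read 'c'  n14⇒n12 (fail-walked)  emit P4@[7:9]
[10] read 'b'  n12⇒n1 (fail-walked)  emit P6@[10:10]
[11] read 'c'  n1⇒n2  emit P0@[10:11]
[12] read 'a'  n2⇒n4 (fail-walked)
[13] read 'a'  n4⇒n5  emit P1@[11:13]
[14] read 'c'  n5⇒n11 (fail-walked)
[15] read 'c'  n11⇒n12  emit P4@[13:15]
[16] read 'a'  n12⇒n4 (fail-walked)
[17] read 'b'  n4⇒n7 (fail-walked)  emit P3@[16:17],P6@[17:17]
[18] read 'c'  n7⇒n2 (fail-walked)  emit P0@[17:18]
[19] read 'a'  n2⇒n4 (fail-walked)
[20] read 'a'  n4⇒n5  emit P1@[18:20]
[21] read 'b'  n5⇒n7 (fail-walked)  emit P3@[20:21],P6@[21:21]
[22] read 'b'  n7⇒n8  emit P6@[22:22]
[23] read 'a'  n8⇒n9
[24] read 'a'  n9⇒n10  emit P2@[20:24]
[25] read 'b'  n10⇒n7 (fail-walked)  emit P3@[24:25],P6@[25:25]
[26] read 'b'  n7⇒n8  emit P6@[26:26]
[27] read 'a'  n8⇒n9
[28] read 'c'  n9⇒n14 (fail-walked)
[29] read 'a'  n14⇒n15  emit P5@[26:29]
[30] read 'c'  n15⇒n11 (fail-walked)
[31] read 'a'  n11⇒n4 (fail-walked)
[32] read 'a'  n4⇒n5  emit P1@[30:32]
[33] read 'c'  n5⇒n11 (fail-walked)
[34] read 'a'  n11⇒n4 (fail-walked)
[35] read 'b'  n4⇒n7 (fail-walked)  emit P3@[34:35],P6@[35:35]
[36] read 'b'  n7⇒n8  emit P6@[36:36]
[37] read 'a'  n8⇒n9
[38] read 'a'  n9⇒n10  emit P2@[34:38]
[39] read 'b'  n10⇒n7 (fail-walked)  emit P3@[38:39],P6@[39:39]
[40] read 'b'  n7⇒n8  emit P6@[40:40]
[41] read 'b'  n8⇒n1 (fail-walked)  emit P6@[41:41]
[42] read 'a'  n1⇒n13
[43] read 'c'  n13⇒n14
[44] read 'a'  n14⇒n15  emit P5@[41:44]
[45] read 'a'  n15⇒n5 (fail-walked)  emit P1@[43:45]
[46] read 'b'  n5⇒n7 (fail-walked)  emit P3@[45:46],P6@[46:46]
[47] read 'c'  n7⇒n2 (fail-walked)  emit P0@[46:47]
[48] read 'a'  n2⇒n4 (fail-walked)
[49] read 'b'  n4⇒n7 (fail-walked)  emit P3@[48:49],P6@[49:49]
[50] read 'a'  n7⇒n13 (fail-walked)
[51] read 'c'  n13⇒n14
[52] read 'a'  n14⇒n15  emit P5@[49:52]
[53] read 'c'  n15⇒n11 (fail-walked)
[54] read 'c'  n11⇒n12  emit P4@[52:54]
[55] read 'a'  n12⇒n4 (fail-walked)
[56] read 'a'  n4⇒n5  emit P1@[54:56]
[57] read 'a'  n5⇒n6 (fail-walked)
[58] read 'a'  n6⇒n6 (fail-walked)
[59] read 'b'  n6⇒n7  emit P3@[58:59],P6@[59:59]
[60] read 'b'  n7⇒n8  emit P6@[60:60]
[61] read 'a'  n8⇒n9
[62] read 'a'  n9⇒n10  emit P2@[58:62]
[63] read 'a'  n10⇒n6 (fail-walked)
[64] read 'b'  n6⇒n7  emit P3@[63:64],P6@[64:64]
[65] read 'b'  n7⇒n8  emit P6@[65:65]
[66] read 'c'  n8⇒n2 (fail-walked)  emit P0@[65:66]

Matches: [[1,6],[4,5],[6,6],[9,4],[10,6],[11,0],[13,1],[15,4],[17,3],[17,6],[18,0],[20,1],[21,3],[21,6],[22,6],[24,2],[25,3],[25,6],[26,6],[29,5],[32,1],[35,3],[35,6],[36,6],[38,2],[39,3],[39,6],[40,6],[41,6],[44,5],[45,1],[46,3],[46,6],[47,0],[49,3],[49,6],[52,5],[54,4],[56,1],[59,3],[59,6],[60,6],[62,2],[64,3],[64,6],[65,6],[66,0]]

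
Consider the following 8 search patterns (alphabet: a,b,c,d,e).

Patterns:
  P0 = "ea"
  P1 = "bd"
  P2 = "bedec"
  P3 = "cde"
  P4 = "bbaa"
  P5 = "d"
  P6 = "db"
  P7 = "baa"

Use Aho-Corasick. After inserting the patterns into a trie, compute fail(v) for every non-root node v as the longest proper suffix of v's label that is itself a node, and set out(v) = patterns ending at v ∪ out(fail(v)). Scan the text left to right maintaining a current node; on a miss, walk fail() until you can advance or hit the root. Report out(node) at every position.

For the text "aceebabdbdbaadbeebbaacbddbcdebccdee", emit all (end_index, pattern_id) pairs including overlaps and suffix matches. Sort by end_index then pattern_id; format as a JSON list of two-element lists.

Build automaton:
Trie nodes:
  0='ε' goto b→3 c→9 d→15 e→1
  1='e' goto a→2
  2='ea' goto ·  [P0 ends]
  3='b' goto a→17 b→12 d→4 e→5
  4='bd' goto ·  [P1 ends]
  5='be' goto d→6
  6='bed' goto e→7
  7='bede' goto c→8
  8='bedec' goto ·  [P2 ends]
  9='c' goto d→10
  10='cd' goto e→11
  11='cde' goto ·  [P3 ends]
  12='bb' goto a→13
  13='bba' goto a→14
  14='bbaa' goto ·  [P4 ends]
  15='d' goto b→16  [P5 ends]
  16='db' goto ·  [P6 ends]
  17='ba' goto a→18
  18='baa' goto ·  [P7 ends]

Failure links (BFS by depth):
  n1('e'): parent n0 fail=0; on 'e' 0 → fail=0;  out ∅∪∅=∅
  n3('b'): parent n0 fail=0; on 'b' 0 → fail=0;  out ∅∪∅=∅
  n9('c'): parent n0 fail=0; on 'c' 0 → fail=0;  out ∅∪∅=∅
  n15('d'): parent n0 fail=0; on 'd' 0 → fail=0;  out {5}∪∅={5}
  n2('ea'): parent n1 fail=0; on 'a' 0 → fail=0;  out {0}∪∅={0}
  n4('bd'): parent n3 fail=0; on 'd' 0 → fail=15;  out {1}∪{5}={1,5}
  n5('be'): parent n3 fail=0; on 'e' 0 → fail=1;  out ∅∪∅=∅
  n10('cd'): parent n9 fail=0; on 'd' 0 → fail=15;  out ∅∪{5}={5}
  n12('bb'): parent n3 fail=0; on 'b' 0 → fail=3;  out ∅∪∅=∅
  n16('db'): parent n15 fail=0; on 'b' 0 → fail=3;  out {6}∪∅={6}
  n17('ba'): parent n3 fail=0; on 'a' 0 → fail=0;  out ∅∪∅=∅
  n6('bed'): parent n5 fail=1; on 'd' 1→0 → fail=15;  out ∅∪{5}={5}
  n11('cde'): parent n10 fail=15; on 'e' 15→0 → fail=1;  out {3}∪∅={3}
  n13('bba'): parent n12 fail=3; on 'a' 3 → fail=17;  out ∅∪∅=∅
  n18('baa'): parent n17 fail=0; on 'a' 0 → fail=0;  out {7}∪∅={7}
  n7('bede'): parent n6 fail=15; on 'e' 15→0 → fail=1;  out ∅∪∅=∅
  n14('bbaa'): parent n13 fail=17; on 'a' 17 → fail=18;  out {4}∪{7}={4,7}
  n8('bedec'): parent n7 fail=1; on 'c' 1→0 → fail=9;  out {2}∪∅={2}

Run:
[0] read 'a'  n0⇒n0
[1] read 'c'  n0⇒n9
[2] read 'e'  n9⇒n1 (via fail)
[3] read 'e'  n1⇒n1 (via fail)
[4] read 'b'  n1⇒n3 (via fail)
[5] read 'a'  n3⇒n17
[6] read 'b'  n17⇒n3 (via fail)
[7] read 'd'  n3⇒n4  emit P1@[6:7],P5@[7:7]
[8] read 'b'  n4⇒n16 (via fail)  emit P6@[7:8]
[9] read 'd'  n16⇒n4 (via fail)  emit P1@[8:9],P5@[9:9]
[10] read 'b'  n4⇒n16 (via fail)  emit P6@[9:10]
[11] read 'a'  n16⇒n17 (via fail)
[12] read 'a'  n17⇒n18  emit P7@[10:12]
[13] read 'd'  n18⇒n15 (via fail)  emit P5@[13:13]
[14] read 'b'  n15⇒n16  emit P6@[13:14]
[15] read 'e'  n16⇒n5 (via fail)
[16] read 'e'  n5⇒n1 (via fail)
[17] read 'b'  n1⇒n3 (via fail)
[18] read 'b'  n3⇒n12
[19] read 'a'  n12⇒n13
[20] read 'a'  n13⇒n14  emit P4@[17:20],P7@[18:20]
[21] read 'c'  n14⇒n9 (via fail)
[22] read 'b'  n9⇒n3 (via fail)
[23] read 'd'  n3⇒n4  emit P1@[22:23],P5@[23:23]
[24] read 'd'  n4⇒n15 (via fail)  emit P5@[24:24]
[25] read 'b'  n15⇒n16  emit P6@[24:25]
[26] read 'c'  n16⇒n9 (via fail)
[27] read 'd'  n9⇒n10  emit P5@[27:27]
[28] read 'e'  n10⇒n11  emit P3@[26:28]
[29] read 'b'  n11⇒n3 (via fail)
[30] read 'c'  n3⇒n9 (via fail)
[31] read 'c'  n9⇒n9 (via fail)
[32] read 'd'  n9⇒n10  emit P5@[32:32]
[33] read 'e'  n10⇒n11  emit P3@[31:33]
[34] read 'e'  n11⇒n1 (via fail)

Result: [[7,1],[7,5],[8,6],[9,1],[9,5],[10,6],[12,7],[13,5],[14,6],[20,4],[20,7],[23,1],[23,5],[24,5],[25,6],[27,5],[28,3],[32,5],[33,3]]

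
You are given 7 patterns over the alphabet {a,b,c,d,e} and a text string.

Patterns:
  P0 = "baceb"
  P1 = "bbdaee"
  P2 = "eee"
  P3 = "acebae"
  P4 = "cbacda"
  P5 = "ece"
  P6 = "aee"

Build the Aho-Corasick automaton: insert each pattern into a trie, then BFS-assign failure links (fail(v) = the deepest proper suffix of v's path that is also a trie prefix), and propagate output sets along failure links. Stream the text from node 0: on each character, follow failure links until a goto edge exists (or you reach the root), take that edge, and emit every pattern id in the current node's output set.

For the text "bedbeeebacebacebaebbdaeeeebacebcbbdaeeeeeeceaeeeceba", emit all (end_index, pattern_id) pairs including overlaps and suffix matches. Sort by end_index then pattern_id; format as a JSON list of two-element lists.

Construct AC machine:
Trie nodes:
  0='ε' goto a→14 b→1 c→20 e→11
  1='b' goto a→2 b→6
  2='ba' goto c→3
  3='bac' goto e→4
  4='bace' goto b→5
  5='baceb' goto ·  ←P0
  6='bb' goto d→7
  7='bbd' goto a→8
  8='bbda' goto e→9
  9='bbdae' goto e→10
  10='bbdaee' goto ·  ←P1
  11='e' goto c→26 e→12
  12='ee' goto e→13
  13='eee' goto ·  ←P2
  14='a' goto c→15 e→28
  15='ac' goto e→16
  16='ace' goto b→17
  17='aceb' goto a→18
  18='aceba' goto e→19
  19='acebae' goto ·  ←P3
  20='c' goto b→21
  21='cb' goto a→22
  22='cba' goto c→23
  23='cbac' goto d→24
  24='cbacd' goto a→25
  25='cbacda' goto ·  ←P4
  26='ec' goto e→27
  27='ece' goto ·  ←P5
  28='ae' goto e→29
  29='aee' goto ·  ←P6

Failure links (BFS by depth):
  fail(1) 'b': from fail(0)=0 chase 'b': 0 ⇒ 0;  out=∅∪out(0)=∅
  fail(11) 'e': from fail(0)=0 chase 'e': 0 ⇒ 0;  out=∅∪out(0)=∅
  fail(14) 'a': from fail(0)=0 chase 'a': 0 ⇒ 0;  out=∅∪out(0)=∅
  fail(20) 'c': from fail(0)=0 chase 'c': 0 ⇒ 0;  out=∅∪out(0)=∅
  fail(2) 'ba': from fail(1)=0 chase 'a': 0 ⇒ 14;  out=∅∪out(14)=∅
  fail(6) 'bb': from fail(1)=0 chase 'b': 0 ⇒ 1;  out=∅∪out(1)=∅
  fail(12) 'ee': from fail(11)=0 chase 'e': 0 ⇒ 11;  out=∅∪out(11)=∅
  fail(15) 'ac': from fail(14)=0 chase 'c': 0 ⇒ 20;  out=∅∪out(20)=∅
  fail(21) 'cb': from fail(20)=0 chase 'b': 0 ⇒ 1;  out=∅∪out(1)=∅
  fail(26) 'ec': from fail(11)=0 chase 'c': 0 ⇒ 20;  out=∅∪out(20)=∅
  fail(28) 'ae': from fail(14)=0 chase 'e': 0 ⇒ 11;  out=∅∪out(11)=∅
  fail(3) 'bac': from fail(2)=14 chase 'c': 14 ⇒ 15;  out=∅∪out(15)=∅
  fail(7) 'bbd': from fail(6)=1 chase 'd': 1→0 ⇒ 0;  out=∅∪out(0)=∅
  fail(13) 'eee': from fail(12)=11 chase 'e': 11 ⇒ 12;  out={2}∪out(12)={2}
  fail(16) 'ace': from fail(15)=20 chase 'e': 20→0 ⇒ 11;  out=∅∪out(11)=∅
  fail(22) 'cba': from fail(21)=1 chase 'a': 1 ⇒ 2;  out=∅∪out(2)=∅
  fail(27) 'ece': from fail(26)=20 chase 'e': 20→0 ⇒ 11;  out={5}∪out(11)={5}
  fail(29) 'aee': from fail(28)=11 chase 'e': 11 ⇒ 12;  out={6}∪out(12)={6}
  fail(4) 'bace': from fail(3)=15 chase 'e': 15 ⇒ 16;  out=∅∪out(16)=∅
  fail(8) 'bbda': from fail(7)=0 chase 'a': 0 ⇒ 14;  out=∅∪out(14)=∅
  fail(17) 'aceb': from fail(16)=11 chase 'b': 11→0 ⇒ 1;  out=∅∪out(1)=∅
  fail(23) 'cbac': from fail(22)=2 chase 'c': 2 ⇒ 3;  out=∅∪out(3)=∅
  fail(5) 'baceb': from fail(4)=16 chase 'b': 16 ⇒ 17;  out={0}∪out(17)={0}
  fail(9) 'bbdae': from fail(8)=14 chase 'e': 14 ⇒ 28;  out=∅∪out(28)=∅
  fail(18) 'aceba': from fail(17)=1 chase 'a': 1 ⇒ 2;  out=∅∪out(2)=∅
  fail(24) 'cbacd': from fail(23)=3 chase 'd': 3→15→20→0 ⇒ 0;  out=∅∪out(0)=∅
  fail(10) 'bbdaee': from fail(9)=28 chase 'e': 28 ⇒ 29;  out={1}∪out(29)={1,6}
  fail(19) 'acebae': from fail(18)=2 chase 'e': 2→14 ⇒ 28;  out={3}∪out(28)={3}
  fail(25) 'cbacda': from fail(24)=0 chase 'a': 0 ⇒ 14;  out={4}∪out(14)={4}

Scan:
pos 0 'b': at 1
pos 1 'e': at 11 (fail-walked)
pos 2 'd': at 0 (fail-walked)
pos 3 'b': at 1
pos 4 'e': at 11 (fail-walked)
pos 5 'e': at 12
pos 6 'e': at 13  ** P2@[4:6]
pos 7 'b': at 1 (fail-walked)
pos 8 'a': at 2
pos 9 'c': at 3
pos 10 'e': at 4
pos 11 'b': at 5  ** P0@[7:11]
pos 12 'a': at 18 (fail-walked)
pos 13 'c': at 3 (fail-walked)
pos 14 'e': at 4
pos 15 'b': at 5  ** P0@[11:15]
pos 16 'a': at 18 (fail-walked)
pos 17 'e': at 19  ** P3@[12:17]
pos 18 'b': at 1 (fail-walked)
pos 19 'b': at 6
pos 20 'd': at 7
pos 21 'a': at 8
pos 22 'e': at 9
pos 23 'e': at 10  ** P1@[18:23],P6@[21:23]
pos 24 'e': at 13 (fail-walked)  ** P2@[22:24]
pos 25 'e': at 13 (fail-walked)  ** P2@[23:25]
pos 26 'b': at 1 (fail-walked)
pos 27 'a': at 2
pos 28 'c': at 3
pos 29 'e': at 4
pos 30 'b': at 5  ** P0@[26:30]
pos 31 'c': at 20 (fail-walked)
pos 32 'b': at 21
pos 33 'b': at 6 (fail-walked)
pos 34 'd': at 7
pos 35 'a': at 8
pos 36 'e': at 9
pos 37 'e': at 10  ** P1@[32:37],P6@[35:37]
pos 38 'e': at 13 (fail-walked)  ** P2@[36:38]
pos 39 'e': at 13 (fail-walked)  ** P2@[37:39]
pos 40 'e': at 13 (fail-walked)  ** P2@[38:40]
pos 41 'e': at 13 (fail-walked)  ** P2@[39:41]
pos 42 'c': at 26 (fail-walked)
pos 43 'e': at 27  ** P5@[41:43]
pos 44 'a': at 14 (fail-walked)
pos 45 'e': at 28
pos 46 'e': at 29  ** P6@[44:46]
pos 47 'e': at 13 (fail-walked)  ** P2@[45:47]
pos 48 'c': at 26 (fail-walked)
pos 49 'e': at 27  ** P5@[47:49]
pos 50 'b': at 1 (fail-walked)
pos 51 'a': at 2

All matches (sorted): [[6,2],[11,0],[15,0],[17,3],[23,1],[23,6],[24,2],[25,2],[30,0],[37,1],[37,6],[38,2],[39,2],[40,2],[41,2],[43,5],[46,6],[47,2],[49,5]]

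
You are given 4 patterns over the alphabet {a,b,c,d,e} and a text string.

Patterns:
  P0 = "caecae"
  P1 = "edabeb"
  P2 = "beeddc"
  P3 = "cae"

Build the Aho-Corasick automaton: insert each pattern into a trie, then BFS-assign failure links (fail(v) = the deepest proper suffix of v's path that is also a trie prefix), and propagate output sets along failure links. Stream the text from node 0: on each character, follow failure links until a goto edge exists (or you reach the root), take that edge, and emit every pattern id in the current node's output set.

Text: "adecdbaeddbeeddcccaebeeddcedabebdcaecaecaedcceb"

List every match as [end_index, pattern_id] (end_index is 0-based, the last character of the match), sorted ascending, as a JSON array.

Construct AC machine:
Trie nodes:
  n0 'ε': b→13 c→1 e→7
  n1 'c': a→2
  n2 'ca': e→3
  n3 'cae': c→4  [P3 ends]
  n4 'caec': a→5
  n5 'caeca': e→6
  n6 'caecae': ·  [P0 ends]
  n7 'e': d→8
  n8 'ed': a→9
  n9 'eda': b→10
  n10 'edab': e→11
  n11 'edabe': b→12
  n12 'edabeb': ·  [P1 ends]
  n13 'b': e→14
  n14 'be': e→15
  n15 'bee': d→16
  n16 'beed': d→17
  n17 'beedd': c→18
  n18 'beeddc': ·  [P2 ends]

Failure links (BFS by depth):
  fail(1) 'c': from fail(0)=0 chase 'c': 0 ⇒ 0;  out=∅∪out(0)=∅
  fail(7) 'e': from fail(0)=0 chase 'e': 0 ⇒ 0;  out=∅∪out(0)=∅
  fail(13) 'b': from fail(0)=0 chase 'b': 0 ⇒ 0;  out=∅∪out(0)=∅
  fail(2) 'ca': from fail(1)=0 chase 'a': 0 ⇒ 0;  out=∅∪out(0)=∅
  fail(8) 'ed': from fail(7)=0 chase 'd': 0 ⇒ 0;  out=∅∪out(0)=∅
  fail(14) 'be': from fail(13)=0 chase 'e': 0 ⇒ 7;  out=∅∪out(7)=∅
  fail(3) 'cae': from fail(2)=0 chase 'e': 0 ⇒ 7;  out={3}∪out(7)={3}
  fail(9) 'eda': from fail(8)=0 chase 'a': 0 ⇒ 0;  out=∅∪out(0)=∅
  fail(15) 'bee': from fail(14)=7 chase 'e': 7→0 ⇒ 7;  out=∅∪out(7)=∅
  fail(4) 'caec': from fail(3)=7 chase 'c': 7→0 ⇒ 1;  out=∅∪out(1)=∅
  fail(10) 'edab': from fail(9)=0 chase 'b': 0 ⇒ 13;  out=∅∪out(13)=∅
  fail(16) 'beed': from fail(15)=7 chase 'd': 7 ⇒ 8;  out=∅∪out(8)=∅
  fail(5) 'caeca': from fail(4)=1 chase 'a': 1 ⇒ 2;  out=∅∪out(2)=∅
  fail(11) 'edabe': from fail(10)=13 chase 'e': 13 ⇒ 14;  out=∅∪out(14)=∅
  fail(17) 'beedd': from fail(16)=8 chase 'd': 8→0 ⇒ 0;  out=∅∪out(0)=∅
  fail(6) 'caecae': from fail(5)=2 chase 'e': 2 ⇒ 3;  out={0}∪out(3)={0,3}
  fail(12) 'edabeb': from fail(11)=14 chase 'b': 14→7→0 ⇒ 13;  out={1}∪out(13)={1}
  fail(18) 'beeddc': from fail(17)=0 chase 'c': 0 ⇒ 1;  out={2}∪out(1)={2}

Scan:
pos 0 'a': at 0
pos 1 'd': at 0
pos 2 'e': at 7
pos 3 'c': at 1 ·f
pos 4 'd': at 0 ·f
pos 5 'b': at 13
pos 6 'a': at 0 ·f
pos 7 'e': at 7
pos 8 'd': at 8
pos 9 'd': at 0 ·f
pos 10 'b': at 13
pos 11 'e': at 14
pos 12 'e': at 15
pos 13 'd': at 16
pos 14 'd': at 17
pos 15 'c': at 18  ** P2@[10:15]
pos 16 'c': at 1 ·f
pos 17 'c': at 1 ·f
pos 18 'a': at 2
pos 19 'e': at 3  ** P3@[17:19]
pos 20 'b': at 13 ·f
pos 21 'e': at 14
pos 22 'e': at 15
pos 23 'd': at 16
pos 24 'd': at 17
pos 25 'c': at 18  ** P2@[20:25]
pos 26 'e': at 7 ·f
pos 27 'd': at 8
pos 28 'a': at 9
pos 29 'b': at 10
pos 30 'e': at 11
pos 31 'b': at 12  ** P1@[26:31]
pos 32 'd': at 0 ·f
pos 33 'c': at 1
pos 34 'a': at 2
pos 35 'e': at 3  ** P3@[33:35]
pos 36 'c': at 4
pos 37 'a': at 5
pos 38 'e': at 6  ** P0@[33:38],P3@[36:38]
pos 39 'c': at 4 ·f
pos 40 'a': at 5
pos 41 'e': at 6  ** P0@[36:41],P3@[39:41]
pos 42 'd': at 8 ·f
pos 43 'c': at 1 ·f
pos 44 'c': at 1 ·f
pos 45 'e': at 7 ·f
pos 46 'b': at 13 ·f

Result: [[15,2],[19,3],[25,2],[31,1],[35,3],[38,0],[38,3],[41,0],[41,3]]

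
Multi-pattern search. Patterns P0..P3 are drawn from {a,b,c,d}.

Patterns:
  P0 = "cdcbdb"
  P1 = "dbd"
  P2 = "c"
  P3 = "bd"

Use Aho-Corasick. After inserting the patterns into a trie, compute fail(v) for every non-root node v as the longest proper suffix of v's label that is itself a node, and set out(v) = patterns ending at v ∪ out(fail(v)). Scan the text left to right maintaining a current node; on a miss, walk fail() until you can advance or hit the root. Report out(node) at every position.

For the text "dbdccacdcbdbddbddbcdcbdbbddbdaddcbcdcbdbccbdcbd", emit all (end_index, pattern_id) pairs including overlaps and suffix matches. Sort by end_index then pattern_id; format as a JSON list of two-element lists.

Build:
Trie (insert patterns):
  n0 'ε': b→10 c→1 d→7
  n1 'c': d→2  [P2 ends]
  n2 'cd': c→3
  n3 'cdc': b→4
  n4 'cdcb': d→5
  n5 'cdcbd': b→6
  n6 'cdcbdb': ·  [P0 ends]
  n7 'd': b→8
  n8 'db': d→9
  n9 'dbd': ·  [P1 ends]
  n10 'b': d→11
  n11 'bd': ·  [P3 ends]

Failure links (BFS by depth):
  n1('c'): parent n0 fail=0; on 'c' 0 → fail=0;  out {2}∪∅={2}
  n7('d'): parent n0 fail=0; on 'd' 0 → fail=0;  out ∅∪∅=∅
  n10('b'): parent n0 fail=0; on 'b' 0 → fail=0;  out ∅∪∅=∅
  n2('cd'): parent n1 fail=0; on 'd' 0 → fail=7;  out ∅∪∅=∅
  n8('db'): parent n7 fail=0; on 'b' 0 → fail=10;  out ∅∪∅=∅
  n11('bd'): parent n10 fail=0; on 'd' 0 → fail=7;  out {3}∪∅={3}
  n3('cdc'): parent n2 fail=7; on 'c' 7→0 → fail=1;  out ∅∪{2}={2}
  n9('dbd'): parent n8 fail=10; on 'd' 10 → fail=11;  out {1}∪{3}={1,3}
  n4('cdcb'): parent n3 fail=1; on 'b' 1→0 → fail=10;  out ∅∪∅=∅
  n5('cdcbd'): parent n4 fail=10; on 'd' 10 → fail=11;  out ∅∪{3}={3}
  n6('cdcbdb'): parent n5 fail=11; on 'b' 11→7 → fail=8;  out {0}∪∅={0}

Run:
pos 0 'd': at 7
pos 1 'b': at 8
pos 2 'd': at 9  ** P1@[0:2],P3@[1:2]
pos 3 'c': at 1 ·f  ** P2@[3:3]
pos 4 'c': at 1 ·f  ** P2@[4:4]
pos 5 'a': at 0 ·f
pos 6 'c': at 1  ** P2@[6:6]
pos 7 'd': at 2
pos 8 'c': at 3  ** P2@[8:8]
pos 9 'b': at 4
pos 10 'd': at 5  ** P3@[9:10]
pos 11 'b': at 6  ** P0@[6:11]
pos 12 'd': at 9 ·f  ** P1@[10:12],P3@[11:12]
pos 13 'd': at 7 ·f
pos 14 'b': at 8
pos 15 'd': at 9  ** P1@[13:15],P3@[14:15]
pos 16 'd': at 7 ·f
pos 17 'b': at 8
pos 18 'c': at 1 ·f  ** P2@[18:18]
pos 19 'd': at 2
pos 20 'c': at 3  ** P2@[20:20]
pos 21 'b': at 4
pos 22 'd': at 5  ** P3@[21:22]
pos 23 'b': at 6  ** P0@[18:23]
pos 24 'b': at 10 ·f
pos 25 'd': at 11  ** P3@[24:25]
pos 26 'd': at 7 ·f
pos 27 'b': at 8
pos 28 'd': at 9  ** P1@[26:28],P3@[27:28]
pos 29 'a': at 0 ·f
pos 30 'd': at 7
pos 31 'd': at 7 ·f
pos 32 'c': at 1 ·f  ** P2@[32:32]
pos 33 'b': at 10 ·f
pos 34 'c': at 1 ·f  ** P2@[34:34]
pos 35 'd': at 2
pos 36 'c': at 3  ** P2@[36:36]
pos 37 'b': at 4
pos 38 'd': at 5  ** P3@[37:38]
pos 39 'b': at 6  ** P0@[34:39]
pos 40 'c': at 1 ·f  ** P2@[40:40]
pos 41 'c': at 1 ·f  ** P2@[41:41]
pos 42 'b': at 10 ·f
pos 43 'd': at 11  ** P3@[42:43]
pos 44 'c': at 1 ·f  ** P2@[44:44]
pos 45 'b': at 10 ·f
pos 46 'd': at 11  ** P3@[45:46]

Matches: [[2,1],[2,3],[3,2],[4,2],[6,2],[8,2],[10,3],[11,0],[12,1],[12,3],[15,1],[15,3],[18,2],[20,2],[22,3],[23,0],[25,3],[28,1],[28,3],[32,2],[34,2],[36,2],[38,3],[39,0],[40,2],[41,2],[43,3],[44,2],[46,3]]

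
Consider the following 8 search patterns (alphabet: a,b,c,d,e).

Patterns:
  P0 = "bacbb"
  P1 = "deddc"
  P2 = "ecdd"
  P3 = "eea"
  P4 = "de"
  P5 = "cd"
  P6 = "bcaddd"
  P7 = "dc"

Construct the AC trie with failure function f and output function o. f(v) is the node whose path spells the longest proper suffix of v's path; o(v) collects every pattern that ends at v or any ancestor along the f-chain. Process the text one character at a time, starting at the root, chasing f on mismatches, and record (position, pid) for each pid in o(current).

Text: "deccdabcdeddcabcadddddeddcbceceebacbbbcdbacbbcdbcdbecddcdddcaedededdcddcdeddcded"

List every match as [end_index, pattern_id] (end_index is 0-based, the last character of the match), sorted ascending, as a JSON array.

Build automaton:
Trie (insert patterns):
  0='ε' goto b→1 c→17 d→6 e→11
  1='b' goto a→2 c→19
  2='ba' goto c→3
  3='bac' goto b→4
  4='bacb' goto b→5
  5='bacbb' goto ·  ←P0
  6='d' goto c→24 e→7
  7='de' goto d→8  ←P4
  8='ded' goto d→9
  9='dedd' goto c→10
  10='deddc' goto ·  ←P1
  11='e' goto c→12 e→15
  12='ec' goto d→13
  13='ecd' goto d→14
  14='ecdd' goto ·  ←P2
  15='ee' goto a→16
  16='eea' goto ·  ←P3
  17='c' goto d→18
  18='cd' goto ·  ←P5
  19='bc' goto a→20
  20='bca' goto d→21
  21='bcad' goto d→22
  22='bcadd' goto d→23
  23='bcaddd' goto ·  ←P6
  24='dc' goto ·  ←P7

BFS fail/out derivation:
  fail(1) 'b': from fail(0)=0 chase 'b': 0 ⇒ 0;  out=∅∪out(0)=∅
  fail(6) 'd': from fail(0)=0 chase 'd': 0 ⇒ 0;  out=∅∪out(0)=∅
  fail(11) 'e': from fail(0)=0 chase 'e': 0 ⇒ 0;  out=∅∪out(0)=∅
  fail(17) 'c': from fail(0)=0 chase 'c': 0 ⇒ 0;  out=∅∪out(0)=∅
  fail(2) 'ba': from fail(1)=0 chase 'a': 0 ⇒ 0;  out=∅∪out(0)=∅
  fail(7) 'de': from fail(6)=0 chase 'e': 0 ⇒ 11;  out={4}∪out(11)={4}
  fail(12) 'ec': from fail(11)=0 chase 'c': 0 ⇒ 17;  out=∅∪out(17)=∅
  fail(15) 'ee': from fail(11)=0 chase 'e': 0 ⇒ 11;  out=∅∪out(11)=∅
  fail(18) 'cd': from fail(17)=0 chase 'd': 0 ⇒ 6;  out={5}∪out(6)={5}
  fail(19) 'bc': from fail(1)=0 chase 'c': 0 ⇒ 17;  out=∅∪out(17)=∅
  fail(24) 'dc': from fail(6)=0 chase 'c': 0 ⇒ 17;  out={7}∪out(17)={7}
  fail(3) 'bac': from fail(2)=0 chase 'c': 0 ⇒ 17;  out=∅∪out(17)=∅
  fail(8) 'ded': from fail(7)=11 chase 'd': 11→0 ⇒ 6;  out=∅∪out(6)=∅
  fail(13) 'ecd': from fail(12)=17 chase 'd': 17 ⇒ 18;  out=∅∪out(18)={5}
  fail(16) 'eea': from fail(15)=11 chase 'a': 11→0 ⇒ 0;  out={3}∪out(0)={3}
  fail(20) 'bca': from fail(19)=17 chase 'a': 17→0 ⇒ 0;  out=∅∪out(0)=∅
  fail(4) 'bacb': from fail(3)=17 chase 'b': 17→0 ⇒ 1;  out=∅∪out(1)=∅
  fail(9) 'dedd': from fail(8)=6 chase 'd': 6→0 ⇒ 6;  out=∅∪out(6)=∅
  fail(14) 'ecdd': from fail(13)=18 chase 'd': 18→6→0 ⇒ 6;  out={2}∪out(6)={2}
  fail(21) 'bcad': from fail(20)=0 chase 'd': 0 ⇒ 6;  out=∅∪out(6)=∅
  fail(5) 'bacbb': from fail(4)=1 chase 'b': 1→0 ⇒ 1;  out={0}∪out(1)={0}
  fail(10) 'deddc': from fail(9)=6 chase 'c': 6 ⇒ 24;  out={1}∪out(24)={1,7}
  fail(22) 'bcadd': from fail(21)=6 chase 'd': 6→0 ⇒ 6;  out=∅∪out(6)=∅
  fail(23) 'bcaddd': from fail(22)=6 chase 'd': 6→0 ⇒ 6;  out={6}∪out(6)={6}

Text stream:
pos 0 'd': at 6
pos 1 'e': at 7  → match P4@[0:1]
pos 2 'c': at 12 (fail-walked)
pos 3 'c': at 17 (fail-walked)
pos 4 'd': at 18  → match P5@[3:4]
pos 5 'a': at 0 (fail-walked)
pos 6 'b': at 1
pos 7 'c': at 19
pos 8 'd': at 18 (fail-walked)  → match P5@[7:8]
pos 9 'e': at 7 (fail-walked)  → match P4@[8:9]
pos 10 'd': at 8
pos 11 'd': at 9
pos 12 'c': at 10  → match P1@[8:12],P7@[11:12]
pos 13 'a': at 0 (fail-walked)
pos 14 'b': at 1
pos 15 'c': at 19
pos 16 'a': at 20
pos 17 'd': at 21
pos 18 'd': at 22
pos 19 'd': at 23  → match P6@[14:19]
pos 20 'd': at 6 (fail-walked)
pos 21 'd': at 6 (fail-walked)
pos 22 'e': at 7  → match P4@[21:22]
pos 23 'd': at 8
pos 24 'd': at 9
pos 25 'c': at 10  → match P1@[21:25],P7@[24:25]
pos 26 'b': at 1 (fail-walked)
pos 27 'c': at 19
pos 28 'e': at 11 (fail-walked)
pos 29 'c': at 12
pos 30 'e': at 11 (fail-walked)
pos 31 'e': at 15
pos 32 'b': at 1 (fail-walked)
pos 33 'a': at 2
pos 34 'c': at 3
pos 35 'b': at 4
pos 36 'b': at 5  → match P0@[32:36]
pos 37 'b': at 1 (fail-walked)
pos 38 'c': at 19
pos 39 'd': at 18 (fail-walked)  → match P5@[38:39]
pos 40 'b': at 1 (fail-walked)
pos 41 'a': at 2
pos 42 'c': at 3
pos 43 'b': at 4
pos 44 'b': at 5  → match P0@[40:44]
pos 45 'c': at 19 (fail-walked)
pos 46 'd': at 18 (fail-walked)  → match P5@[45:46]
pos 47 'b': at 1 (fail-walked)
pos 48 'c': at 19
pos 49 'd': at 18 (fail-walked)  → match P5@[48:49]
pos 50 'b': at 1 (fail-walked)
pos 51 'e': at 11 (fail-walked)
pos 52 'c': at 12
pos 53 'd': at 13  → match P5@[52:53]
pos 54 'd': at 14  → match P2@[51:54]
pos 55 'c': at 24 (fail-walked)  → match P7@[54:55]
pos 56 'd': at 18 (fail-walked)  → match P5@[55:56]
pos 57 'd': at 6 (fail-walked)
pos 58 'd': at 6 (fail-walked)
pos 59 'c': at 24  → match P7@[58:59]
pos 60 'a': at 0 (fail-walked)
pos 61 'e': at 11
pos 62 'd': at 6 (fail-walked)
pos 63 'e': at 7  → match P4@[62:63]
pos 64 'd': at 8
pos 65 'e': at 7 (fail-walked)  → match P4@[64:65]
pos 66 'd': at 8
pos 67 'd': at 9
pos 68 'c': at 10  → match P1@[64:68],P7@[67:68]
pos 69 'd': at 18 (fail-walked)  → match P5@[68:69]
pos 70 'd': at 6 (fail-walked)
pos 71 'c': at 24  → match P7@[70:71]
pos 72 'd': at 18 (fail-walked)  → match P5@[71:72]
pos 73 'e': at 7 (fail-walked)  → match P4@[72:73]
pos 74 'd': at 8
pos 75 'd': at 9
pos 76 'c': at 10  → match P1@[72:76],P7@[75:76]
pos 77 'd': at 18 (fail-walked)  → match P5@[76:77]
pos 78 'e': at 7 (fail-walked)  → match P4@[77:78]
pos 79 'd': at 8

Result: [[1,4],[4,5],[8,5],[9,4],[12,1],[12,7],[19,6],[22,4],[25,1],[25,7],[36,0],[39,5],[44,0],[46,5],[49,5],[53,5],[54,2],[55,7],[56,5],[59,7],[63,4],[65,4],[68,1],[68,7],[69,5],[71,7],[72,5],[73,4],[76,1],[76,7],[77,5],[78,4]]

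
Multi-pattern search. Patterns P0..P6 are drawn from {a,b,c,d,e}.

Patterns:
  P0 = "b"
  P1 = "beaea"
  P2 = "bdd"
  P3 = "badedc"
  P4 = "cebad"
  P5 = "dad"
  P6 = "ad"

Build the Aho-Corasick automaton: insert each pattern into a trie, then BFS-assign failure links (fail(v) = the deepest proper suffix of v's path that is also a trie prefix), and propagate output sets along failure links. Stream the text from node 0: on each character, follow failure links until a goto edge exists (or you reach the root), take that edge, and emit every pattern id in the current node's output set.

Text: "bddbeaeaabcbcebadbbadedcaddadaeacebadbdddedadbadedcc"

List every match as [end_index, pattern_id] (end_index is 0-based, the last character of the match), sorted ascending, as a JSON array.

Build:
Trie nodes:
  n0 'ε': a→21 b→1 c→13 d→18
  n1 'b': a→8 d→6 e→2  ←P0
  n2 'be': a→3
  n3 'bea': e→4
  n4 'beae': a→5
  n5 'beaea': ·  ←P1
  n6 'bd': d→7
  n7 'bdd': ·  ←P2
  n8 'ba': d→9
  n9 'bad': e→10
  n10 'bade': d→11
  n11 'baded': c→12
  n12 'badedc': ·  ←P3
  n13 'c': e→14
  n14 'ce': b→15
  n15 'ceb': a→16
  n16 'ceba': d→17
  n17 'cebad': ·  ←P4
  n18 'd': a→19
  n19 'da': d→20
  n20 'dad': ·  ←P5
  n21 'a': d→22
  n22 'ad': ·  ←P6

Failure links (BFS by depth):
  fail(1) 'b': from fail(0)=0 chase 'b': 0 ⇒ 0;  out={0}∪out(0)={0}
  fail(13) 'c': from fail(0)=0 chase 'c': 0 ⇒ 0;  out=∅∪out(0)=∅
  fail(18) 'd': from fail(0)=0 chase 'd': 0 ⇒ 0;  out=∅∪out(0)=∅
  fail(21) 'a': from fail(0)=0 chase 'a': 0 ⇒ 0;  out=∅∪out(0)=∅
  fail(2) 'be': from fail(1)=0 chase 'e': 0 ⇒ 0;  out=∅∪out(0)=∅
  fail(6) 'bd': from fail(1)=0 chase 'd': 0 ⇒ 18;  out=∅∪out(18)=∅
  fail(8) 'ba': from fail(1)=0 chase 'a': 0 ⇒ 21;  out=∅∪out(21)=∅
  fail(14) 'ce': from fail(13)=0 chase 'e': 0 ⇒ 0;  out=∅∪out(0)=∅
  fail(19) 'da': from fail(18)=0 chase 'a': 0 ⇒ 21;  out=∅∪out(21)=∅
  fail(22) 'ad': from fail(21)=0 chase 'd': 0 ⇒ 18;  out={6}∪out(18)={6}
  fail(3) 'bea': from fail(2)=0 chase 'a': 0 ⇒ 21;  out=∅∪out(21)=∅
  fail(7) 'bdd': from fail(6)=18 chase 'd': 18→0 ⇒ 18;  out={2}∪out(18)={2}
  fail(9) 'bad': from fail(8)=21 chase 'd': 21 ⇒ 22;  out=∅∪out(22)={6}
  fail(15) 'ceb': from fail(14)=0 chase 'b': 0 ⇒ 1;  out=∅∪out(1)={0}
  fail(20) 'dad': from fail(19)=21 chase 'd': 21 ⇒ 22;  out={5}∪out(22)={5,6}
  fail(4) 'beae': from fail(3)=21 chase 'e': 21→0 ⇒ 0;  out=∅∪out(0)=∅
  fail(10) 'bade': from fail(9)=22 chase 'e': 22→18→0 ⇒ 0;  out=∅∪out(0)=∅
  fail(16) 'ceba': from fail(15)=1 chase 'a': 1 ⇒ 8;  out=∅∪out(8)=∅
  fail(5) 'beaea': from fail(4)=0 chase 'a': 0 ⇒ 21;  out={1}∪out(21)={1}
  fail(11) 'baded': from fail(10)=0 chase 'd': 0 ⇒ 18;  out=∅∪out(18)=∅
  fail(17) 'cebad': from fail(16)=8 chase 'd': 8 ⇒ 9;  out={4}∪out(9)={4,6}
  fail(12) 'badedc': from fail(11)=18 chase 'c': 18→0 ⇒ 13;  out={3}∪out(13)={3}

Text stream:
i=0 'b': node 0→1  emit P0@[0:0]
i=1 'd': node 1→6
i=2 'd': node 6→7  emit P2@[0:2]
i=3 'b': node 7→1 ·f  emit P0@[3:3]
i=4 'e': node 1→2
i=5 'a': node 2→3
i=6 'e': node 3→4
i=7 'a': node 4→5  emit P1@[3:7]
i=8 'a': node 5→21 ·f
i=9 'b': node 21→1 ·f  emit P0@[9:9]
i=10 'c': node 1→13 ·f
i=11 'b': node 13→1 ·f  emit P0@[11:11]
i=12 'c': node 1→13 ·f
i=13 'e': node 13→14
i=14 'b': node 14→15  emit P0@[14:14]
i=15 'a': node 15→16
i=16 'd': node 16→17  emit P4@[12:16],P6@[15:16]
i=17 'b': node 17→1 ·f  emit P0@[17:17]
i=18 'b': node 1→1 ·f  emit P0@[18:18]
i=19 'a': node 1→8
i=20 'd': node 8→9  emit P6@[19:20]
i=21 'e': node 9→10
i=22 'd': node 10→11
i=23 'c': node 11→12  emit P3@[18:23]
i=24 'a': node 12→21 ·f
i=25 'd': node 21→22  emit P6@[24:25]
i=26 'd': node 22→18 ·f
i=27 'a': node 18→19
i=28 'd': node 19→20  emit P5@[26:28],P6@[27:28]
i=29 'a': node 20→19 ·f
i=30 'e': node 19→0 ·f
i=31 'a': node 0→21
i=32 'c': node 21→13 ·f
i=33 'e': node 13→14
i=34 'b': node 14→15  emit P0@[34:34]
i=35 'a': node 15→16
i=36 'd': node 16→17  emit P4@[32:36],P6@[35:36]
i=37 'b': node 17→1 ·f  emit P0@[37:37]
i=38 'd': node 1→6
i=39 'd': node 6→7  emit P2@[37:39]
i=40 'd': node 7→18 ·f
i=41 'e': node 18→0 ·f
i=42 'd': node 0→18
i=43 'a': node 18→19
i=44 'd': node 19→20  emit P5@[42:44],P6@[43:44]
i=45 'b': node 20→1 ·f  emit P0@[45:45]
i=46 'a': node 1→8
i=47 'd': node 8→9  emit P6@[46:47]
i=48 'e': node 9→10
i=49 'd': node 10→11
i=50 'c': node 11→12  emit P3@[45:50]
i=51 'c': node 12→13 ·f

Matches: [[0,0],[2,2],[3,0],[7,1],[9,0],[11,0],[14,0],[16,4],[16,6],[17,0],[18,0],[20,6],[23,3],[25,6],[28,5],[28,6],[34,0],[36,4],[36,6],[37,0],[39,2],[44,5],[44,6],[45,0],[47,6],[50,3]]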